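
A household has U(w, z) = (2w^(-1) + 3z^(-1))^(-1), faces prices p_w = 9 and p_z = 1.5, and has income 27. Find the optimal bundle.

w* = 2, z* = 6

For CES with ρ = -1, MRS = (2/3)·(z/w)^2.
Tangency: set MRS = p_w/p_z = 9/1.5 = 6.
So (z/w)^2 = 9; taking the square root, z/w = 3, i.e. z = 3·w.
Substitute into the budget 9·w + 1.5·z = 27: 13.5·w = 27, so w* = 2 and z* = 3·2 = 6.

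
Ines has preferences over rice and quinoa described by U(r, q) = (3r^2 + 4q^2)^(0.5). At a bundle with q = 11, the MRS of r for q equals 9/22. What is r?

For CES with ρ = 2, MRS = (3/4)·(q/r)^(-1).
Setting (3/4)·(11/r)^(-1) = 9/22 gives (11/r)^(-1) = 6/11, so 11/r = 11/6 and r = 6.

r = 6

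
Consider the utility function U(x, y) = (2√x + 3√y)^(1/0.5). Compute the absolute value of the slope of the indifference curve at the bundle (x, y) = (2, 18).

For CES with ρ = 0.5, MRS = (2/3)·√(y/x).
At (2, 18): MRS = 2.
The indifference curve has slope −2 at this bundle.

MRS = 2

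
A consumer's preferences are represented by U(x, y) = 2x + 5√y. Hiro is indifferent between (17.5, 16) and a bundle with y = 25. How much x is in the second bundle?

U(17.5, 16) = 55.
Set U(x, 25) = 55 and solve.
With y = 25: √25 = 5, so 2x = 55 − 5·5 = 30 and x = 15.
Check: U(15, 25) = 55.

x = 15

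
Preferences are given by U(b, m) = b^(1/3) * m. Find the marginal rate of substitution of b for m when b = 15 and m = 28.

MU_b = 1/3·b^(-2/3)·m and MU_m = b^(1/3).
MRS = MU_b/MU_m = (1/3)·m/b.
At (15, 28): MRS = 28/45.
So at (15, 28) the consumer would give up 28/45 units of m for one more unit of b.

MRS = 28/45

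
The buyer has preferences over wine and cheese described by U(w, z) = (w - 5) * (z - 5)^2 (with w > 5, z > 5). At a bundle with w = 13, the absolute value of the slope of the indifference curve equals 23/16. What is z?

MU_w = (z−5)^2, MU_z = 2·(w−5)·(z−5).
MRS = (1/2)·(z−5)/(w−5).
Substitute w = 13: MRS = (z − 5)/16. Setting this equal to 23/16 gives z − 5 = (23/16)·16 = 23, so z = 28.

z = 28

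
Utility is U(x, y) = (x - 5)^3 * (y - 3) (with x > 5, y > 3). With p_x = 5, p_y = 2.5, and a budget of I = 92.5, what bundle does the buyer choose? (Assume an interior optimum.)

MU_x = 3·(x−5)^2·(y−3), MU_y = (x−5)^3.
MRS = (3/1)·(y−3)/(x−5).
Tangency: set MRS = p_x/p_y = 5/2.5 = 2.
So (3/1)·(y − 3)/(x − 5) = 2, i.e. (y − 3) = (2/3)·(x − 5).
Rewrite the budget in excess-of-subsistence terms: 5·(x − 5) + 2.5·(y − 3) = 92.5 − 5·5 − 2.5·3 = 60.
Substituting, (20/3)·(x − 5) = 60, so x − 5 = 9 and x* = 14.
Then y − 3 = (2/3)·9 = 6, so y* = 9.

x* = 14, y* = 9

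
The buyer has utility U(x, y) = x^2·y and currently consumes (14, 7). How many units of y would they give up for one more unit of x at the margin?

MU_x = 2·x·y and MU_y = x^2.
MRS = MU_x/MU_y = (2/1)·y/x.
At (14, 7): MRS = 1.
The indifference curve has slope −1 at this bundle.

MRS = 1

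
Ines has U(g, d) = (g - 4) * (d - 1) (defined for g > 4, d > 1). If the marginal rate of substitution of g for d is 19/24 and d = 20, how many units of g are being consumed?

g = 28

MU_g = (d−1), MU_d = (g−4).
MRS = (d−1)/(g−4).
Substitute d = 20: MRS = 19/(g − 4). Setting this equal to 19/24 gives g − 4 = 19/(19/24) = 24, so g = 28.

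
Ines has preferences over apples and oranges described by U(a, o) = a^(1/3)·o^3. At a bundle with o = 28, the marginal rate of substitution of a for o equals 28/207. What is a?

MU_a = 1/3·a^(-2/3)·o^3 and MU_o = 3·a^(1/3)·o^2.
MRS = MU_a/MU_o = (1/9)·o/a.
Substitute o = 28: MRS = (28/9)/a. Setting (28/9)/a = 28/207 gives a = (28/9)/(28/207) = 23.

a = 23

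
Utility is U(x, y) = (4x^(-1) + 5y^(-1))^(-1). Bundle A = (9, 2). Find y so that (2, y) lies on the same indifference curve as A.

y = 90/17

U depends on (x, y) only through S = 4x^(-1) + 5y^(-1), so equal utility means equal S. At (9, 2): S = 53/18.
With x = 2: 4·2^(-1) = 2, so 5y^(-1) = 53/18 − 2 = 17/18, i.e. y^(-1) = 17/90.
Hence y = 1/(17/90) = 90/17.
Check: U(2, 90/17) = 0.3396.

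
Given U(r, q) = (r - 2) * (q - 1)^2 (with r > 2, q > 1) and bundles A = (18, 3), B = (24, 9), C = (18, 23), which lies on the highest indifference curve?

Evaluate utility at each bundle:
U(A) = 64.
U(B) = 1408.
U(C) = 7744.
Highest utility is C, so C ≻ B ≻ A.

Bundle C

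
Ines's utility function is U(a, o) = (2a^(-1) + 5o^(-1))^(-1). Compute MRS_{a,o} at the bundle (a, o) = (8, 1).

For CES with ρ = -1, MRS = (2/5)·(o/a)^2.
At (8, 1): MRS = 1/160.
The indifference curve has slope −1/160 at this bundle.

MRS = 1/160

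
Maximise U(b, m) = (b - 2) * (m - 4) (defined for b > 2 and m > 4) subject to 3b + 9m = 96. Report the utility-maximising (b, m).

b* = 11, m* = 7

MU_b = (m−4), MU_m = (b−2).
MRS = (m−4)/(b−2).
Tangency: set MRS = p_b/p_m = 3/9 = 1/3.
So (m − 4)/(b − 2) = 1/3, i.e. (m − 4) = (1/3)·(b − 2).
Rewrite the budget in excess-of-subsistence terms: 3·(b − 2) + 9·(m − 4) = 96 − 3·2 − 9·4 = 54.
Substituting, 6·(b − 2) = 54, so b − 2 = 9 and b* = 11.
Then m − 4 = (1/3)·9 = 3, so m* = 7.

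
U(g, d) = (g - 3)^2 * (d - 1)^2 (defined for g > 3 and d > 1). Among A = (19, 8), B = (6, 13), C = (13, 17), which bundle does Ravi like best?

Bundle C

Evaluate utility at each bundle:
U(A) = 12544.
U(B) = 1296.
U(C) = 25600.
Highest utility is C, so C ≻ A ≻ B.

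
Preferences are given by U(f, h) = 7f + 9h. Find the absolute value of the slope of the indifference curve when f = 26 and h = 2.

MRS = 7/9

MU_f = 7, MU_h = 9, so MRS = 7/9 at every bundle.
At (26, 2): MRS = 7/9.
That is, one extra unit of f is worth 7/9 units of h at the margin.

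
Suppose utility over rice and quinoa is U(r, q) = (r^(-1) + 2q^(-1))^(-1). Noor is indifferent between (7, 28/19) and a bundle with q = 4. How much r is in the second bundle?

U depends on (r, q) only through S = r^(-1) + 2q^(-1), so equal utility means equal S. At (7, 28/19): S = 1.5.
With q = 4: 2·4^(-1) = 0.5, so r^(-1) = 1.5 − 0.5 = 1.
Hence r = 1/1 = 1.
Check: U(1, 4) = 0.6667.

r = 1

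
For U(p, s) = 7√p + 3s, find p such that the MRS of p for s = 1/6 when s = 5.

MU_p = 7/(2√p), MU_s = 3.
MRS = 7/(2√p) ÷ 3.
MRS depends only on p: (7/6)/√p = 1/6 ⇒ √p = (7/6)/(1/6) = 7 ⇒ p = 49.

p = 49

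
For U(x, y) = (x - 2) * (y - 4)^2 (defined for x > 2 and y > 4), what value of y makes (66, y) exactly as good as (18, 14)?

y = 9

U(18, 14) = 1600.
Set U(66, y) = 1600 and solve.
With x = 66: (66 − 2) = 64, so (y − 4)^2 = 1600/64 = 25.
Taking the square root (with y > 4): y − 4 = 5, so y = 9.
Check: U(66, 9) = 1600.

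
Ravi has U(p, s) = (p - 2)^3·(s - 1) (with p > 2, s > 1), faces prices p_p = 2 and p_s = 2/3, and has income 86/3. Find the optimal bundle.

MU_p = 3·(p−2)^2·(s−1), MU_s = (p−2)^3.
MRS = (3/1)·(s−1)/(p−2).
Tangency: set MRS = p_p/p_s = 2/(2/3) = 3.
So (3/1)·(s − 1)/(p − 2) = 3, i.e. (s − 1) = (p − 2).
Rewrite the budget in excess-of-subsistence terms: 2·(p − 2) + (2/3)·(s − 1) = 86/3 − 2·2 − (2/3)·1 = 24.
Substituting, (8/3)·(p − 2) = 24, so p − 2 = 9 and p* = 11.
Then s − 1 = 9, so s* = 10.

p* = 11, s* = 10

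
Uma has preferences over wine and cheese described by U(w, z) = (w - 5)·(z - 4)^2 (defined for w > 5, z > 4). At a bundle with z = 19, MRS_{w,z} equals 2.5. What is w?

MU_w = (z−4)^2, MU_z = 2·(w−5)·(z−4).
MRS = (1/2)·(z−4)/(w−5).
Substitute z = 19: MRS = 7.5/(w − 5). Setting this equal to 2.5 gives w − 5 = 7.5/2.5 = 3, so w = 8.

w = 8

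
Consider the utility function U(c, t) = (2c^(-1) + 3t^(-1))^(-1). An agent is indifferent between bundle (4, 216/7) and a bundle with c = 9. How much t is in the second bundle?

t = 8

U depends on (c, t) only through S = 2c^(-1) + 3t^(-1), so equal utility means equal S. At (4, 216/7): S = 43/72.
With c = 9: 2·9^(-1) = 2/9, so 3t^(-1) = 43/72 − 2/9 = 0.375, i.e. t^(-1) = 0.125.
Hence t = 1/0.125 = 8.
Check: U(9, 8) = 1.6744.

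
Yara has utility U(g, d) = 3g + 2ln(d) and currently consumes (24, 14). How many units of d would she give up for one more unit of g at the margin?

MU_g = 3, MU_d = 2/d.
MRS = 3 ÷ (2/d).
At (24, 14): MRS = 21.
That is, one extra unit of g is worth 21 units of d at the margin.

MRS = 21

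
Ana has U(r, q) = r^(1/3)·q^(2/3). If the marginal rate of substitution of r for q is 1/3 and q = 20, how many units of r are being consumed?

r = 30

MU_r = 1/3·r^(-2/3)·q^(2/3) and MU_q = 2/3·r^(1/3)·q^(-1/3).
MRS = MU_r/MU_q = (0.5)·q/r.
Substitute q = 20: MRS = 10/r. Setting 10/r = 1/3 gives r = 10/(1/3) = 30.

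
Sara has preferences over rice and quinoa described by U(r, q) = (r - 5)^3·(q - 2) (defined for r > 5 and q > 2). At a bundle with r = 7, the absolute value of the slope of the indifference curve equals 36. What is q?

q = 26

MU_r = 3·(r−5)^2·(q−2), MU_q = (r−5)^3.
MRS = (3/1)·(q−2)/(r−5).
Substitute r = 7: MRS = (q − 2)/(2/3). Setting this equal to 36 gives q − 2 = 36·(2/3) = 24, so q = 26.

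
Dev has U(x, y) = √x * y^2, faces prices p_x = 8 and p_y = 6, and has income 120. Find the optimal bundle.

MU_x = 0.5·x^(-0.5)·y^2 and MU_y = 2·√x·y.
MRS = MU_x/MU_y = (0.25)·y/x.
Tangency: set MRS = p_x/p_y = 8/6 = 4/3.
So (0.25)·y/x = 4/3, i.e. y = (16/3)·x.
Substitute into the budget 8·x + 6·y = 120: 40·x = 120, so x* = 3.
Then y* = (16/3)·3 = 16.

x* = 3, y* = 16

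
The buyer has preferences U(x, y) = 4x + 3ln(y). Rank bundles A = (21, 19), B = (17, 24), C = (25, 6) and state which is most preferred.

Bundle C

Evaluate utility at each bundle:
U(A) = 92.833.
U(B) = 77.534.
U(C) = 105.375.
Highest utility is C, so C ≻ A ≻ B.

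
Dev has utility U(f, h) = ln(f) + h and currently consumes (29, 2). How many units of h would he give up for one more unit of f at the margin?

MU_f = 1/f, MU_h = 1.
MRS = 1/f ÷ 1.
At (29, 2): MRS = 1/29.
The indifference curve has slope −1/29 at this bundle.

MRS = 1/29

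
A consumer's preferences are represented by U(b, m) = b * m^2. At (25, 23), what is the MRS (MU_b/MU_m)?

MU_b = m^2 and MU_m = 2·b·m.
MRS = MU_b/MU_m = (1/2)·m/b.
At (25, 23): MRS = 23/50.
So at (25, 23) the consumer would give up 23/50 units of m for one more unit of b.

MRS = 23/50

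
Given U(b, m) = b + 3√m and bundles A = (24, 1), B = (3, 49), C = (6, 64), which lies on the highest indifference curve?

Bundle C

Evaluate utility at each bundle:
U(A) = 27.000.
U(B) = 24.000.
U(C) = 30.000.
Highest utility is C, so C ≻ A ≻ B.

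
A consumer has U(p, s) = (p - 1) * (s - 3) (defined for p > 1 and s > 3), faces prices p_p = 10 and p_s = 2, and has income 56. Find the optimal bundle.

MU_p = (s−3), MU_s = (p−1).
MRS = (s−3)/(p−1).
Tangency: set MRS = p_p/p_s = 10/2 = 5.
So (s − 3)/(p − 1) = 5, i.e. (s − 3) = 5·(p − 1).
Rewrite the budget in excess-of-subsistence terms: 10·(p − 1) + 2·(s − 3) = 56 − 10·1 − 2·3 = 40.
Substituting, 20·(p − 1) = 40, so p − 1 = 2 and p* = 3.
Then s − 3 = 5·2 = 10, so s* = 13.

p* = 3, s* = 13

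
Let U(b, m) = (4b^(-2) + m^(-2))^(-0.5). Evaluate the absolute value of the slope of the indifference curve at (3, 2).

MRS = 32/27

For CES with ρ = -2, MRS = (4/1)·(m/b)^3.
At (3, 2): MRS = 32/27.
That is, one extra unit of b is worth 32/27 units of m at the margin.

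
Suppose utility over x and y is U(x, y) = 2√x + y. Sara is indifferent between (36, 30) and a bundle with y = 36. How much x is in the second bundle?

x = 9

U(36, 30) = 42.
Set U(x, 36) = 42 and solve.
With y = 36: 2√x = 42 − 36 = 6, so √x = 3 and x = 9.
Check: U(9, 36) = 42.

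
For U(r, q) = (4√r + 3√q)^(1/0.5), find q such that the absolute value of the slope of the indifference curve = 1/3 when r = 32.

For CES with ρ = 0.5, MRS = (4/3)·√(q/r).
Setting (4/3)·√(q/32) = 1/3 gives √(q/32) = 0.25, so q/32 = 1/16 and q = 2.

q = 2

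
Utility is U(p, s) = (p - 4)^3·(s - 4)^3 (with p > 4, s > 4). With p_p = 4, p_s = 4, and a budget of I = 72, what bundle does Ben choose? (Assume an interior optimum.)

p* = 9, s* = 9

MU_p = 3·(p−4)^2·(s−4)^3, MU_s = 3·(p−4)^3·(s−4)^2.
MRS = (s−4)/(p−4).
Tangency: set MRS = p_p/p_s = 4/4 = 1.
So (s − 4)/(p − 4) = 1, i.e. (s − 4) = (p − 4).
Rewrite the budget in excess-of-subsistence terms: 4·(p − 4) + 4·(s − 4) = 72 − 4·4 − 4·4 = 40.
Substituting, 8·(p − 4) = 40, so p − 4 = 5 and p* = 9.
Then s − 4 = 5, so s* = 9.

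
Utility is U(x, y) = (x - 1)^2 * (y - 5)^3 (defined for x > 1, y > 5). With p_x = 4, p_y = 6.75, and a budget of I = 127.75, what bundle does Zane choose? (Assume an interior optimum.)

x* = 10, y* = 13

MU_x = 2·(x−1)·(y−5)^3, MU_y = 3·(x−1)^2·(y−5)^2.
MRS = (2/3)·(y−5)/(x−1).
Tangency: set MRS = p_x/p_y = 4/6.75 = 16/27.
So (2/3)·(y − 5)/(x − 1) = 16/27, i.e. (y − 5) = (8/9)·(x − 1).
Rewrite the budget in excess-of-subsistence terms: 4·(x − 1) + 6.75·(y − 5) = 127.75 − 4·1 − 6.75·5 = 90.
Substituting, 10·(x − 1) = 90, so x − 1 = 9 and x* = 10.
Then y − 5 = (8/9)·9 = 8, so y* = 13.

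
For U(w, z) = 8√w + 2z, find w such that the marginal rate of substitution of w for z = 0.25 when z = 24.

MU_w = 8/(2√w), MU_z = 2.
MRS = 8/(2√w) ÷ 2.
MRS depends only on w: 2/√w = 0.25 ⇒ √w = 2/0.25 = 8 ⇒ w = 64.

w = 64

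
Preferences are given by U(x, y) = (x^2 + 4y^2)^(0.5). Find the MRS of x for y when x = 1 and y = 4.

For CES with ρ = 2, MRS = (1/4)·(y/x)^(-1).
At (1, 4): MRS = 1/16.
The indifference curve has slope −1/16 at this bundle.

MRS = 1/16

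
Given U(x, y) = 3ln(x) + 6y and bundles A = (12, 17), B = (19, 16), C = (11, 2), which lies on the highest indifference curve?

Evaluate utility at each bundle:
U(A) = 109.455.
U(B) = 104.833.
U(C) = 19.194.
Highest utility is A, so A ≻ B ≻ C.

Bundle A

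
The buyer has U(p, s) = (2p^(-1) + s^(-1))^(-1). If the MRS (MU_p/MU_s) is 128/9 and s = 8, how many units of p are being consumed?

p = 3

For CES with ρ = -1, MRS = (2/1)·(s/p)^2.
Setting (2/1)·(8/p)^2 = 128/9 gives (8/p)^2 = 64/9, so 8/p = 8/3 and p = 3.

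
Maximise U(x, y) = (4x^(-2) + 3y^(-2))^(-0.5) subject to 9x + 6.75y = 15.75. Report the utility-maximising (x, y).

For CES with ρ = -2, MRS = (4/3)·(y/x)^3.
Tangency: set MRS = p_x/p_y = 9/6.75 = 4/3.
So (y/x)^3 = 1; taking the cube root, y/x = 1, i.e. y = x.
Substitute into the budget 9·x + 6.75·y = 15.75: 15.75·x = 15.75, so x* = 1 and y* = 1.

x* = 1, y* = 1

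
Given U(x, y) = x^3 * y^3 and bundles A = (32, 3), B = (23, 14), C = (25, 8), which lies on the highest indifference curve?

Bundle B

Evaluate utility at each bundle:
U(A) = 884736.
U(B) = 33386248.
U(C) = 8000000.
Highest utility is B, so B ≻ C ≻ A.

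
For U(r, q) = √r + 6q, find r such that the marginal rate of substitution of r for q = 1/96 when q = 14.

r = 64

MU_r = 1/(2√r), MU_q = 6.
MRS = 1/(2√r) ÷ 6.
MRS depends only on r: (1/12)/√r = 1/96 ⇒ √r = (1/12)/(1/96) = 8 ⇒ r = 64.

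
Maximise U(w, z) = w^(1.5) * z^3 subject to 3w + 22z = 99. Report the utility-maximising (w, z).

w* = 11, z* = 3

MU_w = 1.5·√w·z^3 and MU_z = 3·w^(1.5)·z^2.
MRS = MU_w/MU_z = (0.5)·z/w.
Tangency: set MRS = p_w/p_z = 3/22.
So (0.5)·z/w = 3/22, i.e. z = (3/11)·w.
Substitute into the budget 3·w + 22·z = 99: 9·w = 99, so w* = 11.
Then z* = (3/11)·11 = 3.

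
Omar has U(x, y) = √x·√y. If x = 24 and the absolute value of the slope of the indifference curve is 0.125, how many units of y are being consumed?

MU_x = 0.5·x^(-0.5)·√y and MU_y = 0.5·√x·y^(-0.5).
MRS = MU_x/MU_y = y/x.
Substitute x = 24: MRS = y/24. Setting y/24 = 0.125 gives y = 0.125·24 = 3.

y = 3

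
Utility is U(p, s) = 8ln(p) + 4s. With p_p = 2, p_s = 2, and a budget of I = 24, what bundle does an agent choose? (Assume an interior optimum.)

MU_p = 8/p, MU_s = 4.
MRS = 8/p ÷ 4.
Tangency: set MRS = p_p/p_s = 2/2 = 1.
MRS depends only on p: 2/p = 1 ⇒ p* = 2/1 = 2.
From the budget, 2·s = 24 − 2·2 = 20, so s* = 10.

p* = 2, s* = 10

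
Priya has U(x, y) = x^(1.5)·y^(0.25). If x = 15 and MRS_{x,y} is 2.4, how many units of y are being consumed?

MU_x = 1.5·√x·y^(0.25) and MU_y = 0.25·x^(1.5)·y^(-0.75).
MRS = MU_x/MU_y = (6)·y/x.
Substitute x = 15: MRS = y/2.5. Setting y/2.5 = 2.4 gives y = 2.4·2.5 = 6.

y = 6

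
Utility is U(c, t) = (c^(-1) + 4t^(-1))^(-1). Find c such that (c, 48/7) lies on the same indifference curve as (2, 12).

c = 4

U depends on (c, t) only through S = c^(-1) + 4t^(-1), so equal utility means equal S. At (2, 12): S = 5/6.
With t = 48/7: 4·(48/7)^(-1) = 7/12, so c^(-1) = 5/6 − 7/12 = 0.25.
Hence c = 1/0.25 = 4.
Check: U(4, 48/7) = 1.2.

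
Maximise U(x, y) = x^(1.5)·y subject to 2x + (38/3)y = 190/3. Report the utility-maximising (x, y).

MU_x = 1.5·√x·y and MU_y = x^(1.5).
MRS = MU_x/MU_y = (1.5)·y/x.
Tangency: set MRS = p_x/p_y = 2/(38/3) = 3/19.
So (1.5)·y/x = 3/19, i.e. y = (2/19)·x.
Substitute into the budget 2·x + (38/3)·y = 190/3: (10/3)·x = 190/3, so x* = 19.
Then y* = (2/19)·19 = 2.

x* = 19, y* = 2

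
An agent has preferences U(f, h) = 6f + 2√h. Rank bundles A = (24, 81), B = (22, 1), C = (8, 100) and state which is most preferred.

Evaluate utility at each bundle:
U(A) = 162.000.
U(B) = 134.000.
U(C) = 68.000.
Highest utility is A, so A ≻ B ≻ C.

Bundle A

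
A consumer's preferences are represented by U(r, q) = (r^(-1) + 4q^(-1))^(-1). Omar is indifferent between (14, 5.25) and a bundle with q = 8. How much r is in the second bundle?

r = 3

U depends on (r, q) only through S = r^(-1) + 4q^(-1), so equal utility means equal S. At (14, 5.25): S = 5/6.
With q = 8: 4·8^(-1) = 0.5, so r^(-1) = 5/6 − 0.5 = 1/3.
Hence r = 1/(1/3) = 3.
Check: U(3, 8) = 1.2.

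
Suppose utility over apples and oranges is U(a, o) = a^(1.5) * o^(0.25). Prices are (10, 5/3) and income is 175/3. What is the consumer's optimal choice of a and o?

MU_a = 1.5·√a·o^(0.25) and MU_o = 0.25·a^(1.5)·o^(-0.75).
MRS = MU_a/MU_o = (6)·o/a.
Tangency: set MRS = p_a/p_o = 10/(5/3) = 6.
So (6)·o/a = 6, i.e. o = a.
Substitute into the budget 10·a + (5/3)·o = 175/3: (35/3)·a = 175/3, so a* = 5.
Then o* = 5.

a* = 5, o* = 5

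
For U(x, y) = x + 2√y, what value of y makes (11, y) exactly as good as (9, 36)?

U(9, 36) = 21.
Set U(11, y) = 21 and solve.
With x = 11: 2√y = 21 − 11 = 10, so √y = 5 and y = 25.
Check: U(11, 25) = 21.

y = 25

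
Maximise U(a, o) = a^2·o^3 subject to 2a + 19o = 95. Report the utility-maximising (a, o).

a* = 19, o* = 3

MU_a = 2·a·o^3 and MU_o = 3·a^2·o^2.
MRS = MU_a/MU_o = (2/3)·o/a.
Tangency: set MRS = p_a/p_o = 2/19.
So (2/3)·o/a = 2/19, i.e. o = (3/19)·a.
Substitute into the budget 2·a + 19·o = 95: 5·a = 95, so a* = 19.
Then o* = (3/19)·19 = 3.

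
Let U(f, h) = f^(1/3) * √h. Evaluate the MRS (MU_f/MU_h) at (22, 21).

MRS = 7/11

MU_f = 1/3·f^(-2/3)·√h and MU_h = 0.5·f^(1/3)·h^(-0.5).
MRS = MU_f/MU_h = (2/3)·h/f.
At (22, 21): MRS = 7/11.
So at (22, 21) the consumer would give up 7/11 units of h for one more unit of f.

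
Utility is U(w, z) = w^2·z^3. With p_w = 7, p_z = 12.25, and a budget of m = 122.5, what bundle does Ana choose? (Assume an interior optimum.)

w* = 7, z* = 6

MU_w = 2·w·z^3 and MU_z = 3·w^2·z^2.
MRS = MU_w/MU_z = (2/3)·z/w.
Tangency: set MRS = p_w/p_z = 7/12.25 = 4/7.
So (2/3)·z/w = 4/7, i.e. z = (6/7)·w.
Substitute into the budget 7·w + 12.25·z = 122.5: 17.5·w = 122.5, so w* = 7.
Then z* = (6/7)·7 = 6.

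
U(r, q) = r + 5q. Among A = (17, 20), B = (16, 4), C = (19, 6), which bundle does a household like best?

Evaluate utility at each bundle:
U(A) = 117.
U(B) = 36.
U(C) = 49.
Highest utility is A, so A ≻ C ≻ B.

Bundle A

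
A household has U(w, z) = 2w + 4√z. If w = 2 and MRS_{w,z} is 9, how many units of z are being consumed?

z = 81

MU_w = 2, MU_z = 4/(2√z).
MRS = 2 ÷ (4/(2√z)).
MRS depends only on z: √z = 9 ⇒ √z = 9 ⇒ z = 81.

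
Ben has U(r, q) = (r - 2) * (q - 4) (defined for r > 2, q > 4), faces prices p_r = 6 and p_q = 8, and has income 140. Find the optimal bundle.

MU_r = (q−4), MU_q = (r−2).
MRS = (q−4)/(r−2).
Tangency: set MRS = p_r/p_q = 6/8 = 0.75.
So (q − 4)/(r − 2) = 0.75, i.e. (q − 4) = 0.75·(r − 2).
Rewrite the budget in excess-of-subsistence terms: 6·(r − 2) + 8·(q − 4) = 140 − 6·2 − 8·4 = 96.
Substituting, 12·(r − 2) = 96, so r − 2 = 8 and r* = 10.
Then q − 4 = 0.75·8 = 6, so q* = 10.

r* = 10, q* = 10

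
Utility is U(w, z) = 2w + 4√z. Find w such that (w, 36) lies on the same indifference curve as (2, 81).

w = 8

U(2, 81) = 40.
Set U(w, 36) = 40 and solve.
With z = 36: √36 = 6, so 2w = 40 − 4·6 = 16 and w = 8.
Check: U(8, 36) = 40.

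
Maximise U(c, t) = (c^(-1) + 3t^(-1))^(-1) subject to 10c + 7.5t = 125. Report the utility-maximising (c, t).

For CES with ρ = -1, MRS = (1/3)·(t/c)^2.
Tangency: set MRS = p_c/p_t = 10/7.5 = 4/3.
So (t/c)^2 = 4; taking the square root, t/c = 2, i.e. t = 2·c.
Substitute into the budget 10·c + 7.5·t = 125: 25·c = 125, so c* = 5 and t* = 2·5 = 10.

c* = 5, t* = 10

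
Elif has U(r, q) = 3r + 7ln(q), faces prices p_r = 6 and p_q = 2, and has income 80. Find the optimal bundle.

r* = 11, q* = 7

MU_r = 3, MU_q = 7/q.
MRS = 3 ÷ (7/q).
Tangency: set MRS = p_r/p_q = 6/2 = 3.
MRS depends only on q: (3/7)·q = 3 ⇒ q* = 3/(3/7) = 7.
From the budget, 6·r = 80 − 2·7 = 66, so r* = 11.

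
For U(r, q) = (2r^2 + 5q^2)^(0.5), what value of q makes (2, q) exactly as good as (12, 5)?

q = 9

U depends on (r, q) only through S = 2r^2 + 5q^2, so equal utility means equal S. At (12, 5): S = 413.
With r = 2: 2·2^2 = 8, so 5q^2 = 413 − 8 = 405, i.e. q^2 = 81.
Hence q = √81 = 9.
Check: U(2, 9) = 20.3224.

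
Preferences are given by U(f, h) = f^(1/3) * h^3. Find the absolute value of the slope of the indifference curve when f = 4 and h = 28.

MRS = 7/9

MU_f = 1/3·f^(-2/3)·h^3 and MU_h = 3·f^(1/3)·h^2.
MRS = MU_f/MU_h = (1/9)·h/f.
At (4, 28): MRS = 7/9.
That is, one extra unit of f is worth 7/9 units of h at the margin.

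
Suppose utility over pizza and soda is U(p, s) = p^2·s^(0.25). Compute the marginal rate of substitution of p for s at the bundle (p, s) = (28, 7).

MU_p = 2·p·s^(0.25) and MU_s = 0.25·p^2·s^(-0.75).
MRS = MU_p/MU_s = (8)·s/p.
At (28, 7): MRS = 2.
The indifference curve has slope −2 at this bundle.

MRS = 2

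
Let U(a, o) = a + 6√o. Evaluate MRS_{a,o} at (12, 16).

MU_a = 1, MU_o = 6/(2√o).
MRS = 1 ÷ (6/(2√o)).
At (12, 16): MRS = 4/3.
So at (12, 16) the consumer would give up 4/3 units of o for one more unit of a.

MRS = 4/3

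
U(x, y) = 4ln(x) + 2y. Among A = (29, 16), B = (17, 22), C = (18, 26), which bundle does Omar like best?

Bundle C

Evaluate utility at each bundle:
U(A) = 45.469.
U(B) = 55.333.
U(C) = 63.561.
Highest utility is C, so C ≻ B ≻ A.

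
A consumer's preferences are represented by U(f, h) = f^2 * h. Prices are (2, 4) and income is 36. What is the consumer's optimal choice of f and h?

f* = 12, h* = 3

MU_f = 2·f·h and MU_h = f^2.
MRS = MU_f/MU_h = (2/1)·h/f.
Tangency: set MRS = p_f/p_h = 2/4 = 0.5.
So (2/1)·h/f = 0.5, i.e. h = 0.25·f.
Substitute into the budget 2·f + 4·h = 36: 3·f = 36, so f* = 12.
Then h* = 0.25·12 = 3.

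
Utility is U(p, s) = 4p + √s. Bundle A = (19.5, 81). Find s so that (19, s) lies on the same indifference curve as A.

U(19.5, 81) = 87.
Set U(19, s) = 87 and solve.
With p = 19: √s = 87 − 4·19 = 11, so √s = 11 and s = 121.
Check: U(19, 121) = 87.

s = 121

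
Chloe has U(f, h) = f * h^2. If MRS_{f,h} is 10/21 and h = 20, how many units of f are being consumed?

MU_f = h^2 and MU_h = 2·f·h.
MRS = MU_f/MU_h = (1/2)·h/f.
Substitute h = 20: MRS = 10/f. Setting 10/f = 10/21 gives f = 10/(10/21) = 21.

f = 21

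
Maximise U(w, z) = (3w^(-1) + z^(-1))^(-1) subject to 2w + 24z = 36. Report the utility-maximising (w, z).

w* = 6, z* = 1

For CES with ρ = -1, MRS = (3/1)·(z/w)^2.
Tangency: set MRS = p_w/p_z = 2/24 = 1/12.
So (z/w)^2 = 1/36; taking the square root, z/w = 1/6, i.e. z = (1/6)·w.
Substitute into the budget 2·w + 24·z = 36: 6·w = 36, so w* = 6 and z* = (1/6)·6 = 1.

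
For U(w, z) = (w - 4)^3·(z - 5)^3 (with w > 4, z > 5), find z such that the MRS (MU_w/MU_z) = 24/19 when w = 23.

MU_w = 3·(w−4)^2·(z−5)^3, MU_z = 3·(w−4)^3·(z−5)^2.
MRS = (z−5)/(w−4).
Substitute w = 23: MRS = (z − 5)/19. Setting this equal to 24/19 gives z − 5 = (24/19)·19 = 24, so z = 29.

z = 29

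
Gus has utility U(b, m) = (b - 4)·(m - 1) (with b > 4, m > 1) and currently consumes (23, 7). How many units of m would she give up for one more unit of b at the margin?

MRS = 6/19

MU_b = (m−1), MU_m = (b−4).
MRS = (m−1)/(b−4).
At (23, 7): MRS = 6/19.
The indifference curve has slope −6/19 at this bundle.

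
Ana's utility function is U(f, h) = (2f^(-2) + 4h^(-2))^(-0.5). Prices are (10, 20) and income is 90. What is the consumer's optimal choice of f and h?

For CES with ρ = -2, MRS = (2/4)·(h/f)^3.
Tangency: set MRS = p_f/p_h = 10/20 = 0.5.
So (h/f)^3 = 1; taking the cube root, h/f = 1, i.e. h = f.
Substitute into the budget 10·f + 20·h = 90: 30·f = 90, so f* = 3 and h* = 3.

f* = 3, h* = 3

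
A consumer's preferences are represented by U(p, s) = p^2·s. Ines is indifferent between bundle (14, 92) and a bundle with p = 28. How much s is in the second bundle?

U(14, 92) = 18032.
Set U(28, s) = 18032 and solve.
With p = 28: 28^2 = 784, so s = 18032/784 = 23.
Check: U(28, 23) = 18032.

s = 23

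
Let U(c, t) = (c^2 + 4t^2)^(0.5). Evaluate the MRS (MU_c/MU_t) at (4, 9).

For CES with ρ = 2, MRS = (1/4)·(t/c)^(-1).
At (4, 9): MRS = 1/9.
The indifference curve has slope −1/9 at this bundle.

MRS = 1/9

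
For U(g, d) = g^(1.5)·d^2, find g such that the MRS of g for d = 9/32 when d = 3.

g = 8

MU_g = 1.5·√g·d^2 and MU_d = 2·g^(1.5)·d.
MRS = MU_g/MU_d = (0.75)·d/g.
Substitute d = 3: MRS = 2.25/g. Setting 2.25/g = 9/32 gives g = 2.25/(9/32) = 8.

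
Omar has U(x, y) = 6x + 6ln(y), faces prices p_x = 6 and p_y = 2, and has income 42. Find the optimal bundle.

MU_x = 6, MU_y = 6/y.
MRS = 6 ÷ (6/y).
Tangency: set MRS = p_x/p_y = 6/2 = 3.
MRS depends only on y: y = 3 ⇒ y* = 3.
From the budget, 6·x = 42 − 2·3 = 36, so x* = 6.

x* = 6, y* = 3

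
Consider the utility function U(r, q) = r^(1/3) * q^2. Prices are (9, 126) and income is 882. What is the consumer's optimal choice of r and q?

r* = 14, q* = 6

MU_r = 1/3·r^(-2/3)·q^2 and MU_q = 2·r^(1/3)·q.
MRS = MU_r/MU_q = (1/6)·q/r.
Tangency: set MRS = p_r/p_q = 9/126 = 1/14.
So (1/6)·q/r = 1/14, i.e. q = (3/7)·r.
Substitute into the budget 9·r + 126·q = 882: 63·r = 882, so r* = 14.
Then q* = (3/7)·14 = 6.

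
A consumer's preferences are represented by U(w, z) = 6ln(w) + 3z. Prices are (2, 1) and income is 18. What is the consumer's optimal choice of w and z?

w* = 1, z* = 16

MU_w = 6/w, MU_z = 3.
MRS = 6/w ÷ 3.
Tangency: set MRS = p_w/p_z = 2/1 = 2.
MRS depends only on w: 2/w = 2 ⇒ w* = 2/2 = 1.
From the budget, 1·z = 18 − 2·1 = 16, so z* = 16.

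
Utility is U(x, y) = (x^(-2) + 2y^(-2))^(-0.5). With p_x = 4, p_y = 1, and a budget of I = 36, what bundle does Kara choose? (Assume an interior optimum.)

x* = 6, y* = 12

For CES with ρ = -2, MRS = (1/2)·(y/x)^3.
Tangency: set MRS = p_x/p_y = 4/1 = 4.
So (y/x)^3 = 8; taking the cube root, y/x = 2, i.e. y = 2·x.
Substitute into the budget 4·x + 1·y = 36: 6·x = 36, so x* = 6 and y* = 2·6 = 12.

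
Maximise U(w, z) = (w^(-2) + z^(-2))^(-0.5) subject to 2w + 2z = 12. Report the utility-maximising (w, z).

For CES with ρ = -2, MRS = (z/w)^3.
Tangency: set MRS = p_w/p_z = 2/2 = 1.
So (z/w)^3 = 1; taking the cube root, z/w = 1, i.e. z = w.
Substitute into the budget 2·w + 2·z = 12: 4·w = 12, so w* = 3 and z* = 3.

w* = 3, z* = 3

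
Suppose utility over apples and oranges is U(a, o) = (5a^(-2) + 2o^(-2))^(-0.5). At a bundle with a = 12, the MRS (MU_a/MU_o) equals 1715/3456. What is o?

o = 7

For CES with ρ = -2, MRS = (5/2)·(o/a)^3.
Setting (5/2)·(o/12)^3 = 1715/3456 gives (o/12)^3 = 343/1728, so o/12 = 7/12 and o = 7.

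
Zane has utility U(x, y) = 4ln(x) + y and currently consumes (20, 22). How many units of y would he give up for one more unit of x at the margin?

MU_x = 4/x, MU_y = 1.
MRS = 4/x ÷ 1.
At (20, 22): MRS = 0.2.
So at (20, 22) the consumer would give up 0.2 units of y for one more unit of x.

MRS = 0.2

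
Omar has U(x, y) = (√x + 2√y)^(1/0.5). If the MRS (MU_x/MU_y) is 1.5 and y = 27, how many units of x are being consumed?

x = 3

For CES with ρ = 0.5, MRS = (1/2)·√(y/x).
Setting (1/2)·√(27/x) = 1.5 gives √(27/x) = 3, so 27/x = 9 and x = 3.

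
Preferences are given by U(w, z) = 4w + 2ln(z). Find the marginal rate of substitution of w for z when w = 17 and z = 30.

MRS = 60

MU_w = 4, MU_z = 2/z.
MRS = 4 ÷ (2/z).
At (17, 30): MRS = 60.
The indifference curve has slope −60 at this bundle.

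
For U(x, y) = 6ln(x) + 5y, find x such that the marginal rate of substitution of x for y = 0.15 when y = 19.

x = 8

MU_x = 6/x, MU_y = 5.
MRS = 6/x ÷ 5.
MRS depends only on x: 1.2/x = 0.15 ⇒ x = 1.2/0.15 = 8.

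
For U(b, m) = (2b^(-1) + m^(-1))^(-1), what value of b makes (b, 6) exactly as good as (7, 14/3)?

U depends on (b, m) only through S = 2b^(-1) + m^(-1), so equal utility means equal S. At (7, 14/3): S = 0.5.
With m = 6: 6^(-1) = 1/6, so 2b^(-1) = 0.5 − 1/6 = 1/3, i.e. b^(-1) = 1/6.
Hence b = 1/(1/6) = 6.
Check: U(6, 6) = 2.

b = 6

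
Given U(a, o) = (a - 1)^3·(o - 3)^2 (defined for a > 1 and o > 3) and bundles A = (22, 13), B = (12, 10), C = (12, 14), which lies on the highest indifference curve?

Evaluate utility at each bundle:
U(A) = 926100.
U(B) = 65219.
U(C) = 161051.
Highest utility is A, so A ≻ C ≻ B.

Bundle A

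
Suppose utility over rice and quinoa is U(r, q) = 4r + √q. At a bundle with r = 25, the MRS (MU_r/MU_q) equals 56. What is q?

q = 49

MU_r = 4, MU_q = 1/(2√q).
MRS = 4 ÷ (1/(2√q)).
MRS depends only on q: 8·√q = 56 ⇒ √q = 56/8 = 7 ⇒ q = 49.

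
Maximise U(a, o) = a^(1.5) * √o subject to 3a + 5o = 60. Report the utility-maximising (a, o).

a* = 15, o* = 3

MU_a = 1.5·√a·√o and MU_o = 0.5·a^(1.5)·o^(-0.5).
MRS = MU_a/MU_o = (3)·o/a.
Tangency: set MRS = p_a/p_o = 3/5 = 0.6.
So (3)·o/a = 0.6, i.e. o = 0.2·a.
Substitute into the budget 3·a + 5·o = 60: 4·a = 60, so a* = 15.
Then o* = 0.2·15 = 3.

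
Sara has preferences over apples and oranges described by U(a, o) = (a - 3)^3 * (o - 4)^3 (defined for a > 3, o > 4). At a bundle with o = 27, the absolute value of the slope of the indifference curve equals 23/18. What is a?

MU_a = 3·(a−3)^2·(o−4)^3, MU_o = 3·(a−3)^3·(o−4)^2.
MRS = (o−4)/(a−3).
Substitute o = 27: MRS = 23/(a − 3). Setting this equal to 23/18 gives a − 3 = 23/(23/18) = 18, so a = 21.

a = 21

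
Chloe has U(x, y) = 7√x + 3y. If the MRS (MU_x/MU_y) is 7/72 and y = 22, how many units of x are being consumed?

MU_x = 7/(2√x), MU_y = 3.
MRS = 7/(2√x) ÷ 3.
MRS depends only on x: (7/6)/√x = 7/72 ⇒ √x = (7/6)/(7/72) = 12 ⇒ x = 144.

x = 144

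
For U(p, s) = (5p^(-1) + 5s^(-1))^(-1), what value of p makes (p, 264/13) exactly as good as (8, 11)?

U depends on (p, s) only through S = 5p^(-1) + 5s^(-1), so equal utility means equal S. At (8, 11): S = 95/88.
With s = 264/13: 5·(264/13)^(-1) = 65/264, so 5p^(-1) = 95/88 − 65/264 = 5/6, i.e. p^(-1) = 1/6.
Hence p = 1/(1/6) = 6.
Check: U(6, 264/13) = 0.9263.

p = 6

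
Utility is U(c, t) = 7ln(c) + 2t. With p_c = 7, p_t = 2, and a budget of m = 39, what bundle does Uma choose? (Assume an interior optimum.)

MU_c = 7/c, MU_t = 2.
MRS = 7/c ÷ 2.
Tangency: set MRS = p_c/p_t = 7/2 = 3.5.
MRS depends only on c: 3.5/c = 3.5 ⇒ c* = 3.5/3.5 = 1.
From the budget, 2·t = 39 − 7·1 = 32, so t* = 16.

c* = 1, t* = 16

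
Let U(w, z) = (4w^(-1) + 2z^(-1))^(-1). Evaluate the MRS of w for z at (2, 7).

MRS = 24.5

For CES with ρ = -1, MRS = (4/2)·(z/w)^2.
At (2, 7): MRS = 24.5.
So at (2, 7) the consumer would give up 24.5 units of z for one more unit of w.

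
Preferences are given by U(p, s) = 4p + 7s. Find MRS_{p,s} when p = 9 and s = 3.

MRS = 4/7

MU_p = 4, MU_s = 7, so MRS = 4/7 at every bundle.
At (9, 3): MRS = 4/7.
The indifference curve has slope −4/7 at this bundle.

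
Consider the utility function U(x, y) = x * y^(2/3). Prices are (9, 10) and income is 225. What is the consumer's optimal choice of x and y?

x* = 15, y* = 9

MU_x = y^(2/3) and MU_y = 2/3·x·y^(-1/3).
MRS = MU_x/MU_y = (1.5)·y/x.
Tangency: set MRS = p_x/p_y = 9/10 = 0.9.
So (1.5)·y/x = 0.9, i.e. y = 0.6·x.
Substitute into the budget 9·x + 10·y = 225: 15·x = 225, so x* = 15.
Then y* = 0.6·15 = 9.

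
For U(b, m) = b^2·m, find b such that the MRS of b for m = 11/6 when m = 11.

b = 12

MU_b = 2·b·m and MU_m = b^2.
MRS = MU_b/MU_m = (2/1)·m/b.
Substitute m = 11: MRS = 22/b. Setting 22/b = 11/6 gives b = 22/(11/6) = 12.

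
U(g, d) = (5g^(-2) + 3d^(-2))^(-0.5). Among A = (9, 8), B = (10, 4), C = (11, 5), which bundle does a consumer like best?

Evaluate utility at each bundle:
U(A) = 3.034.
U(B) = 2.052.
U(C) = 2.490.
Highest utility is A, so A ≻ C ≻ B.

Bundle A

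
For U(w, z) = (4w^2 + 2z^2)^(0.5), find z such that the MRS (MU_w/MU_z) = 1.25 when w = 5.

z = 8

For CES with ρ = 2, MRS = (4/2)·(z/w)^(-1).
Setting (4/2)·(z/5)^(-1) = 1.25 gives (z/5)^(-1) = 0.625, so z/5 = 1.6 and z = 8.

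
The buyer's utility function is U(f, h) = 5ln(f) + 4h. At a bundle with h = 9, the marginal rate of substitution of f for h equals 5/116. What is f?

MU_f = 5/f, MU_h = 4.
MRS = 5/f ÷ 4.
MRS depends only on f: 1.25/f = 5/116 ⇒ f = 1.25/(5/116) = 29.

f = 29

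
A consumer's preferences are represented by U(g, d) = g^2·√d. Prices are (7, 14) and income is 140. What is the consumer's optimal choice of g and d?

MU_g = 2·g·√d and MU_d = 0.5·g^2·d^(-0.5).
MRS = MU_g/MU_d = (4)·d/g.
Tangency: set MRS = p_g/p_d = 7/14 = 0.5.
So (4)·d/g = 0.5, i.e. d = 0.125·g.
Substitute into the budget 7·g + 14·d = 140: 8.75·g = 140, so g* = 16.
Then d* = 0.125·16 = 2.

g* = 16, d* = 2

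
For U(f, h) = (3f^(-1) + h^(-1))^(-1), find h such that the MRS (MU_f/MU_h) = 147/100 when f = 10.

For CES with ρ = -1, MRS = (3/1)·(h/f)^2.
Setting (3/1)·(h/10)^2 = 147/100 gives (h/10)^2 = 49/100, so h/10 = 0.7 and h = 7.

h = 7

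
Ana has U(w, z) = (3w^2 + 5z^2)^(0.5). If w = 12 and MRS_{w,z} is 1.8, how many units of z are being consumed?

For CES with ρ = 2, MRS = (3/5)·(z/w)^(-1).
Setting (3/5)·(z/12)^(-1) = 1.8 gives (z/12)^(-1) = 3, so z/12 = 1/3 and z = 4.

z = 4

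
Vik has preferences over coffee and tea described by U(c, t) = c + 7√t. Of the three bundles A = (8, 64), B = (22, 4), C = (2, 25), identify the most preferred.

Evaluate utility at each bundle:
U(A) = 64.000.
U(B) = 36.000.
U(C) = 37.000.
Highest utility is A, so A ≻ C ≻ B.

Bundle A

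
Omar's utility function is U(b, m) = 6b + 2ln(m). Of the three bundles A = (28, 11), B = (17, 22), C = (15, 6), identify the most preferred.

Bundle A

Evaluate utility at each bundle:
U(A) = 172.796.
U(B) = 108.182.
U(C) = 93.584.
Highest utility is A, so A ≻ B ≻ C.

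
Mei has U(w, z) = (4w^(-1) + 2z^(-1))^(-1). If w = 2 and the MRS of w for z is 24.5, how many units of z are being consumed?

For CES with ρ = -1, MRS = (4/2)·(z/w)^2.
Setting (4/2)·(z/2)^2 = 24.5 gives (z/2)^2 = 12.25, so z/2 = 3.5 and z = 7.

z = 7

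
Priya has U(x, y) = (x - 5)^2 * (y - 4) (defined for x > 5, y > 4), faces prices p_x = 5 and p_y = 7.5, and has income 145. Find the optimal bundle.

x* = 17, y* = 8

MU_x = 2·(x−5)·(y−4), MU_y = (x−5)^2.
MRS = (2/1)·(y−4)/(x−5).
Tangency: set MRS = p_x/p_y = 5/7.5 = 2/3.
So (2/1)·(y − 4)/(x − 5) = 2/3, i.e. (y − 4) = (1/3)·(x − 5).
Rewrite the budget in excess-of-subsistence terms: 5·(x − 5) + 7.5·(y − 4) = 145 − 5·5 − 7.5·4 = 90.
Substituting, 7.5·(x − 5) = 90, so x − 5 = 12 and x* = 17.
Then y − 4 = (1/3)·12 = 4, so y* = 8.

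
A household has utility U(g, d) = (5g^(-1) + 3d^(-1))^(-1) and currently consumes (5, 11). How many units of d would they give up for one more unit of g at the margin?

MRS = 121/15

For CES with ρ = -1, MRS = (5/3)·(d/g)^2.
At (5, 11): MRS = 121/15.
So at (5, 11) the consumer would give up 121/15 units of d for one more unit of g.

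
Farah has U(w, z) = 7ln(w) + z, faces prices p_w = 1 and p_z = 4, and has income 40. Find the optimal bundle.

MU_w = 7/w, MU_z = 1.
MRS = 7/w ÷ 1.
Tangency: set MRS = p_w/p_z = 1/4 = 0.25.
MRS depends only on w: 7/w = 0.25 ⇒ w* = 7/0.25 = 28.
From the budget, 4·z = 40 − 1·28 = 12, so z* = 3.

w* = 28, z* = 3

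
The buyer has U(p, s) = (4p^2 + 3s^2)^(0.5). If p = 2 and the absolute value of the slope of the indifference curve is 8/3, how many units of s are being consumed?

s = 1

For CES with ρ = 2, MRS = (4/3)·(s/p)^(-1).
Setting (4/3)·(s/2)^(-1) = 8/3 gives (s/2)^(-1) = 2, so s/2 = 0.5 and s = 1.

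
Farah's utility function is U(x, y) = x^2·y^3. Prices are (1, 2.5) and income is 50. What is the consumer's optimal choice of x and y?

x* = 20, y* = 12

MU_x = 2·x·y^3 and MU_y = 3·x^2·y^2.
MRS = MU_x/MU_y = (2/3)·y/x.
Tangency: set MRS = p_x/p_y = 1/2.5 = 0.4.
So (2/3)·y/x = 0.4, i.e. y = 0.6·x.
Substitute into the budget 1·x + 2.5·y = 50: 2.5·x = 50, so x* = 20.
Then y* = 0.6·20 = 12.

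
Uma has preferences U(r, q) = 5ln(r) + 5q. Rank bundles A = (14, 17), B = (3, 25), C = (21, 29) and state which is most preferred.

Evaluate utility at each bundle:
U(A) = 98.195.
U(B) = 130.493.
U(C) = 160.223.
Highest utility is C, so C ≻ B ≻ A.

Bundle C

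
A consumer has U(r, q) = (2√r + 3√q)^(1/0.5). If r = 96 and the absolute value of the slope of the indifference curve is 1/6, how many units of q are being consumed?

q = 6

For CES with ρ = 0.5, MRS = (2/3)·√(q/r).
Setting (2/3)·√(q/96) = 1/6 gives √(q/96) = 0.25, so q/96 = 1/16 and q = 6.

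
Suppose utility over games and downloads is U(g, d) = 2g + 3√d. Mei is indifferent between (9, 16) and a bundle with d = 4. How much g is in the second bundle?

U(9, 16) = 30.
Set U(g, 4) = 30 and solve.
With d = 4: √4 = 2, so 2g = 30 − 3·2 = 24 and g = 12.
Check: U(12, 4) = 30.

g = 12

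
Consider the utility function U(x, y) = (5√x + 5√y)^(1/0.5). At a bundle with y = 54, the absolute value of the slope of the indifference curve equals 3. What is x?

x = 6

For CES with ρ = 0.5, MRS = √(y/x).
Setting √(54/x) = 3 gives 54/x = 9 and x = 6.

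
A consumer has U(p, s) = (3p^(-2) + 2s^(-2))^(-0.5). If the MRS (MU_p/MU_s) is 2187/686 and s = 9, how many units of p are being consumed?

For CES with ρ = -2, MRS = (3/2)·(s/p)^3.
Setting (3/2)·(9/p)^3 = 2187/686 gives (9/p)^3 = 729/343, so 9/p = 9/7 and p = 7.

p = 7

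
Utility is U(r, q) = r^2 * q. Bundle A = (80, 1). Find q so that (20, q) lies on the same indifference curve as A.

q = 16

U(80, 1) = 6400.
Set U(20, q) = 6400 and solve.
With r = 20: 20^2 = 400, so q = 6400/400 = 16.
Check: U(20, 16) = 6400.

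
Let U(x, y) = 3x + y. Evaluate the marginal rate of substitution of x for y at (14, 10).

MU_x = 3, MU_y = 1, so MRS = 3/1 = 3 at every bundle.
At (14, 10): MRS = 3.
The indifference curve has slope −3 at this bundle.

MRS = 3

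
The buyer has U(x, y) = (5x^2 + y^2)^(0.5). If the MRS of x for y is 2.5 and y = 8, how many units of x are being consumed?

For CES with ρ = 2, MRS = (5/1)·(y/x)^(-1).
Setting (5/1)·(8/x)^(-1) = 2.5 gives (8/x)^(-1) = 0.5, so 8/x = 2 and x = 4.

x = 4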